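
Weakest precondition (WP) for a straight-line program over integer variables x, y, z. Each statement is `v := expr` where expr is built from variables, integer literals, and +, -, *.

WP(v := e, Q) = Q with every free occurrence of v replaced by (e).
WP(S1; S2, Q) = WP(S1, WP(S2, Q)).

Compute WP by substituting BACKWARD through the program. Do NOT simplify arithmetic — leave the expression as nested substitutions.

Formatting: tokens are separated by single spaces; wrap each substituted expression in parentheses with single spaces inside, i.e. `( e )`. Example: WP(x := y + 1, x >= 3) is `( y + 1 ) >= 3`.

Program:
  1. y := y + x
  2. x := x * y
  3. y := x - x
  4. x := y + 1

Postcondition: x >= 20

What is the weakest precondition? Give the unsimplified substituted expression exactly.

post: x >= 20
stmt 4: x := y + 1  -- replace 1 occurrence(s) of x with (y + 1)
  => ( y + 1 ) >= 20
stmt 3: y := x - x  -- replace 1 occurrence(s) of y with (x - x)
  => ( ( x - x ) + 1 ) >= 20
stmt 2: x := x * y  -- replace 2 occurrence(s) of x with (x * y)
  => ( ( ( x * y ) - ( x * y ) ) + 1 ) >= 20
stmt 1: y := y + x  -- replace 2 occurrence(s) of y with (y + x)
  => ( ( ( x * ( y + x ) ) - ( x * ( y + x ) ) ) + 1 ) >= 20

Answer: ( ( ( x * ( y + x ) ) - ( x * ( y + x ) ) ) + 1 ) >= 20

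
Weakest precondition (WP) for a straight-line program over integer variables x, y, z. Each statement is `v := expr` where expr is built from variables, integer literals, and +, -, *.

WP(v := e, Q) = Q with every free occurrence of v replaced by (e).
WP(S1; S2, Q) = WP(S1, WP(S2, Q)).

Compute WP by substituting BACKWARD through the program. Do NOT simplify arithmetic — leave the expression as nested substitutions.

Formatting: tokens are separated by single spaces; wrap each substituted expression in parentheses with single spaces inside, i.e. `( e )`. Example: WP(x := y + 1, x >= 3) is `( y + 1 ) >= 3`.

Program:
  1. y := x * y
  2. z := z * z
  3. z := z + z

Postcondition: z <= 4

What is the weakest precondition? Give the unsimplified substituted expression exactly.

post: z <= 4
stmt 3: z := z + z  -- replace 1 occurrence(s) of z with (z + z)
  => ( z + z ) <= 4
stmt 2: z := z * z  -- replace 2 occurrence(s) of z with (z * z)
  => ( ( z * z ) + ( z * z ) ) <= 4
stmt 1: y := x * y  -- replace 0 occurrence(s) of y with (x * y)
  => ( ( z * z ) + ( z * z ) ) <= 4

Answer: ( ( z * z ) + ( z * z ) ) <= 4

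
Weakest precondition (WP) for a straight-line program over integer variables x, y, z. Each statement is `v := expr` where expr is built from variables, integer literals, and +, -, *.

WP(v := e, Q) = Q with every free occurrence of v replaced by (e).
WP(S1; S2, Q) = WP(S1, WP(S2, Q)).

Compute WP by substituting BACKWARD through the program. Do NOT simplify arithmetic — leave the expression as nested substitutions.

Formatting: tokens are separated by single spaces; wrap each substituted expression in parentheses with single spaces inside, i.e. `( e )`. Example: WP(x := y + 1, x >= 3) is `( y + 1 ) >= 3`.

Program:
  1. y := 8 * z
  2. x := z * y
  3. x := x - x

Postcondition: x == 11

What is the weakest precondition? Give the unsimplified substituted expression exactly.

Answer: ( ( z * ( 8 * z ) ) - ( z * ( 8 * z ) ) ) == 11

Derivation:
post: x == 11
stmt 3: x := x - x  -- replace 1 occurrence(s) of x with (x - x)
  => ( x - x ) == 11
stmt 2: x := z * y  -- replace 2 occurrence(s) of x with (z * y)
  => ( ( z * y ) - ( z * y ) ) == 11
stmt 1: y := 8 * z  -- replace 2 occurrence(s) of y with (8 * z)
  => ( ( z * ( 8 * z ) ) - ( z * ( 8 * z ) ) ) == 11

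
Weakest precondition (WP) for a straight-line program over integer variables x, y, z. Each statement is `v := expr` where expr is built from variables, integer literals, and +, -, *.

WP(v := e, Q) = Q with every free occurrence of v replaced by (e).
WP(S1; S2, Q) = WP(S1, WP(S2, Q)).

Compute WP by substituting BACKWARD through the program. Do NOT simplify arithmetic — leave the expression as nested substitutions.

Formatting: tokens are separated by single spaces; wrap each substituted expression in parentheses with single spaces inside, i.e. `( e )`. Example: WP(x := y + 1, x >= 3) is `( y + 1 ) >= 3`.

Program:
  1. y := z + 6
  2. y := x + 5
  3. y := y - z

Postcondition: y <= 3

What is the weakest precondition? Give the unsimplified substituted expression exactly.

post: y <= 3
stmt 3: y := y - z  -- replace 1 occurrence(s) of y with (y - z)
  => ( y - z ) <= 3
stmt 2: y := x + 5  -- replace 1 occurrence(s) of y with (x + 5)
  => ( ( x + 5 ) - z ) <= 3
stmt 1: y := z + 6  -- replace 0 occurrence(s) of y with (z + 6)
  => ( ( x + 5 ) - z ) <= 3

Answer: ( ( x + 5 ) - z ) <= 3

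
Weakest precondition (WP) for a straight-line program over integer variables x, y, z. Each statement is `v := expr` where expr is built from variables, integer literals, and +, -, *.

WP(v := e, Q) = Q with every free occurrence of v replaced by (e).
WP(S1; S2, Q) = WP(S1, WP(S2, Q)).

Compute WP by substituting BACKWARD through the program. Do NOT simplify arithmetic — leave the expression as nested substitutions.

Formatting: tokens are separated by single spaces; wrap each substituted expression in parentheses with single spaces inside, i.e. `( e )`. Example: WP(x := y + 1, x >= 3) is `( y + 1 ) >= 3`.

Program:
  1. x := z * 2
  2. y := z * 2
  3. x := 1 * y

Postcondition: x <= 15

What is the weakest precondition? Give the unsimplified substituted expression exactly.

post: x <= 15
stmt 3: x := 1 * y  -- replace 1 occurrence(s) of x with (1 * y)
  => ( 1 * y ) <= 15
stmt 2: y := z * 2  -- replace 1 occurrence(s) of y with (z * 2)
  => ( 1 * ( z * 2 ) ) <= 15
stmt 1: x := z * 2  -- replace 0 occurrence(s) of x with (z * 2)
  => ( 1 * ( z * 2 ) ) <= 15

Answer: ( 1 * ( z * 2 ) ) <= 15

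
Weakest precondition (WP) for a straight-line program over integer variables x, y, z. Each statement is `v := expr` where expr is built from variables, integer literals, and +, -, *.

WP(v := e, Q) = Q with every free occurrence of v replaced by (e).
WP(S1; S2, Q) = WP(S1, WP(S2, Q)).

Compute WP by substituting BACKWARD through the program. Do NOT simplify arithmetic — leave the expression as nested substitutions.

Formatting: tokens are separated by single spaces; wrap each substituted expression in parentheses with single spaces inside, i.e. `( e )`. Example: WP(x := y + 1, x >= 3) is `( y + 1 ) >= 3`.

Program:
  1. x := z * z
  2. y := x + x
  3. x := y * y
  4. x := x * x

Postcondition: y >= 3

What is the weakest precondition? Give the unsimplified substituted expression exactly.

Answer: ( ( z * z ) + ( z * z ) ) >= 3

Derivation:
post: y >= 3
stmt 4: x := x * x  -- replace 0 occurrence(s) of x with (x * x)
  => y >= 3
stmt 3: x := y * y  -- replace 0 occurrence(s) of x with (y * y)
  => y >= 3
stmt 2: y := x + x  -- replace 1 occurrence(s) of y with (x + x)
  => ( x + x ) >= 3
stmt 1: x := z * z  -- replace 2 occurrence(s) of x with (z * z)
  => ( ( z * z ) + ( z * z ) ) >= 3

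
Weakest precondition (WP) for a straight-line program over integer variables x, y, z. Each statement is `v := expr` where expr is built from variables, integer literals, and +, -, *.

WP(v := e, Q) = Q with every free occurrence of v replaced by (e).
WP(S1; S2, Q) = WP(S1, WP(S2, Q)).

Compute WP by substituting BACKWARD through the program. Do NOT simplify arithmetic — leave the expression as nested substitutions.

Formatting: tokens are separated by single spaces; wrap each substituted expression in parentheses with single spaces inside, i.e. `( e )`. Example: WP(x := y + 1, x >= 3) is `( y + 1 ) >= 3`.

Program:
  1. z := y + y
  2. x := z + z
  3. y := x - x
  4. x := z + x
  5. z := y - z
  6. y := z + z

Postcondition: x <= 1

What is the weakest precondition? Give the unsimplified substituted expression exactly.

post: x <= 1
stmt 6: y := z + z  -- replace 0 occurrence(s) of y with (z + z)
  => x <= 1
stmt 5: z := y - z  -- replace 0 occurrence(s) of z with (y - z)
  => x <= 1
stmt 4: x := z + x  -- replace 1 occurrence(s) of x with (z + x)
  => ( z + x ) <= 1
stmt 3: y := x - x  -- replace 0 occurrence(s) of y with (x - x)
  => ( z + x ) <= 1
stmt 2: x := z + z  -- replace 1 occurrence(s) of x with (z + z)
  => ( z + ( z + z ) ) <= 1
stmt 1: z := y + y  -- replace 3 occurrence(s) of z with (y + y)
  => ( ( y + y ) + ( ( y + y ) + ( y + y ) ) ) <= 1

Answer: ( ( y + y ) + ( ( y + y ) + ( y + y ) ) ) <= 1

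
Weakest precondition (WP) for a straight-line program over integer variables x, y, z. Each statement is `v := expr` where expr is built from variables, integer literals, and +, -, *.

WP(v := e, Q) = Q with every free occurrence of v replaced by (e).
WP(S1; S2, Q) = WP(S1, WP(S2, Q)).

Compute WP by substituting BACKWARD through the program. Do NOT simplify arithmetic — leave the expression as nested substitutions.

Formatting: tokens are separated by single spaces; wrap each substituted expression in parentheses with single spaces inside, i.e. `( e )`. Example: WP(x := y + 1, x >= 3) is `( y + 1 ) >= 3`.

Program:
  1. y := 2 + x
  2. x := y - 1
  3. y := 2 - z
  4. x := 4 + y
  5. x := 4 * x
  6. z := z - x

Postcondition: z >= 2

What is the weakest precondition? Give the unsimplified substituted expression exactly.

Answer: ( z - ( 4 * ( 4 + ( 2 - z ) ) ) ) >= 2

Derivation:
post: z >= 2
stmt 6: z := z - x  -- replace 1 occurrence(s) of z with (z - x)
  => ( z - x ) >= 2
stmt 5: x := 4 * x  -- replace 1 occurrence(s) of x with (4 * x)
  => ( z - ( 4 * x ) ) >= 2
stmt 4: x := 4 + y  -- replace 1 occurrence(s) of x with (4 + y)
  => ( z - ( 4 * ( 4 + y ) ) ) >= 2
stmt 3: y := 2 - z  -- replace 1 occurrence(s) of y with (2 - z)
  => ( z - ( 4 * ( 4 + ( 2 - z ) ) ) ) >= 2
stmt 2: x := y - 1  -- replace 0 occurrence(s) of x with (y - 1)
  => ( z - ( 4 * ( 4 + ( 2 - z ) ) ) ) >= 2
stmt 1: y := 2 + x  -- replace 0 occurrence(s) of y with (2 + x)
  => ( z - ( 4 * ( 4 + ( 2 - z ) ) ) ) >= 2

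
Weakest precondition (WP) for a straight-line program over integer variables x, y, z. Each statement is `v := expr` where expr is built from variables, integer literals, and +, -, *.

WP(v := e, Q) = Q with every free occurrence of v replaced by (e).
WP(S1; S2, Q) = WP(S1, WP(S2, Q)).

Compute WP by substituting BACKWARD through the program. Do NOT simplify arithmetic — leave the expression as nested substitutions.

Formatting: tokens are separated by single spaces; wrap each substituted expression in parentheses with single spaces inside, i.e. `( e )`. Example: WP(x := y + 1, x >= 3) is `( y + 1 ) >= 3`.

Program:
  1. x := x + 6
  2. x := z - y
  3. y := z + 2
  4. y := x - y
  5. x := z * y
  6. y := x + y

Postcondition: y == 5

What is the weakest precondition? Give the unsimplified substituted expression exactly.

Answer: ( ( z * ( ( z - y ) - ( z + 2 ) ) ) + ( ( z - y ) - ( z + 2 ) ) ) == 5

Derivation:
post: y == 5
stmt 6: y := x + y  -- replace 1 occurrence(s) of y with (x + y)
  => ( x + y ) == 5
stmt 5: x := z * y  -- replace 1 occurrence(s) of x with (z * y)
  => ( ( z * y ) + y ) == 5
stmt 4: y := x - y  -- replace 2 occurrence(s) of y with (x - y)
  => ( ( z * ( x - y ) ) + ( x - y ) ) == 5
stmt 3: y := z + 2  -- replace 2 occurrence(s) of y with (z + 2)
  => ( ( z * ( x - ( z + 2 ) ) ) + ( x - ( z + 2 ) ) ) == 5
stmt 2: x := z - y  -- replace 2 occurrence(s) of x with (z - y)
  => ( ( z * ( ( z - y ) - ( z + 2 ) ) ) + ( ( z - y ) - ( z + 2 ) ) ) == 5
stmt 1: x := x + 6  -- replace 0 occurrence(s) of x with (x + 6)
  => ( ( z * ( ( z - y ) - ( z + 2 ) ) ) + ( ( z - y ) - ( z + 2 ) ) ) == 5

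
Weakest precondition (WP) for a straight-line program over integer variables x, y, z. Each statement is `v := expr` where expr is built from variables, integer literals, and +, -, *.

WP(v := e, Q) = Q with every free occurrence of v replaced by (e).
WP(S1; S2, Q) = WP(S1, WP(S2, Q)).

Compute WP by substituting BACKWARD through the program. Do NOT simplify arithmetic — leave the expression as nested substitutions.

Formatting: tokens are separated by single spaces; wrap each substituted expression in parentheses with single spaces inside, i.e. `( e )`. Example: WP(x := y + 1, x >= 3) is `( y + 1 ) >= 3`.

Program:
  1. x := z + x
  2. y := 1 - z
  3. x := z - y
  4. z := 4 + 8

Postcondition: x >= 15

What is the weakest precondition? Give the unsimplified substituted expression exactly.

post: x >= 15
stmt 4: z := 4 + 8  -- replace 0 occurrence(s) of z with (4 + 8)
  => x >= 15
stmt 3: x := z - y  -- replace 1 occurrence(s) of x with (z - y)
  => ( z - y ) >= 15
stmt 2: y := 1 - z  -- replace 1 occurrence(s) of y with (1 - z)
  => ( z - ( 1 - z ) ) >= 15
stmt 1: x := z + x  -- replace 0 occurrence(s) of x with (z + x)
  => ( z - ( 1 - z ) ) >= 15

Answer: ( z - ( 1 - z ) ) >= 15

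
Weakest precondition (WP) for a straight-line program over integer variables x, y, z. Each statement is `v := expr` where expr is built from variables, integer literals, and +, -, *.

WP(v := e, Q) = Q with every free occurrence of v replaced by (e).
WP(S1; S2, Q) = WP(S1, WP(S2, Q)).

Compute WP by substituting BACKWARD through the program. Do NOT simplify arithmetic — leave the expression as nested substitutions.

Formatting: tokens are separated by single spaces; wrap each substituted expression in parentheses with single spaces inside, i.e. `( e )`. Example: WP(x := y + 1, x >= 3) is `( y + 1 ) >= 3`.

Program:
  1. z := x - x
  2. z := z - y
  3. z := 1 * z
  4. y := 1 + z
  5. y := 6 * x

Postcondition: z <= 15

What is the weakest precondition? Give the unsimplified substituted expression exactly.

post: z <= 15
stmt 5: y := 6 * x  -- replace 0 occurrence(s) of y with (6 * x)
  => z <= 15
stmt 4: y := 1 + z  -- replace 0 occurrence(s) of y with (1 + z)
  => z <= 15
stmt 3: z := 1 * z  -- replace 1 occurrence(s) of z with (1 * z)
  => ( 1 * z ) <= 15
stmt 2: z := z - y  -- replace 1 occurrence(s) of z with (z - y)
  => ( 1 * ( z - y ) ) <= 15
stmt 1: z := x - x  -- replace 1 occurrence(s) of z with (x - x)
  => ( 1 * ( ( x - x ) - y ) ) <= 15

Answer: ( 1 * ( ( x - x ) - y ) ) <= 15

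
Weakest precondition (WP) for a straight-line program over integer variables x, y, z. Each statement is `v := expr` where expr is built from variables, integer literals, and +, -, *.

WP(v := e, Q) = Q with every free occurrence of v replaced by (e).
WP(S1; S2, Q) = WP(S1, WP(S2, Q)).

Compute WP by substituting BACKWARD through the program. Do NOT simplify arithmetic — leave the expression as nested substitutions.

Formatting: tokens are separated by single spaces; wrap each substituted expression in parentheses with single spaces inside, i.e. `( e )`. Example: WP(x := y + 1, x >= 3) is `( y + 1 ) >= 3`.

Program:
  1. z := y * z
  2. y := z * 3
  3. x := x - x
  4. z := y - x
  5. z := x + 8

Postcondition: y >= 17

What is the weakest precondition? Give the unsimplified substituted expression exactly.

post: y >= 17
stmt 5: z := x + 8  -- replace 0 occurrence(s) of z with (x + 8)
  => y >= 17
stmt 4: z := y - x  -- replace 0 occurrence(s) of z with (y - x)
  => y >= 17
stmt 3: x := x - x  -- replace 0 occurrence(s) of x with (x - x)
  => y >= 17
stmt 2: y := z * 3  -- replace 1 occurrence(s) of y with (z * 3)
  => ( z * 3 ) >= 17
stmt 1: z := y * z  -- replace 1 occurrence(s) of z with (y * z)
  => ( ( y * z ) * 3 ) >= 17

Answer: ( ( y * z ) * 3 ) >= 17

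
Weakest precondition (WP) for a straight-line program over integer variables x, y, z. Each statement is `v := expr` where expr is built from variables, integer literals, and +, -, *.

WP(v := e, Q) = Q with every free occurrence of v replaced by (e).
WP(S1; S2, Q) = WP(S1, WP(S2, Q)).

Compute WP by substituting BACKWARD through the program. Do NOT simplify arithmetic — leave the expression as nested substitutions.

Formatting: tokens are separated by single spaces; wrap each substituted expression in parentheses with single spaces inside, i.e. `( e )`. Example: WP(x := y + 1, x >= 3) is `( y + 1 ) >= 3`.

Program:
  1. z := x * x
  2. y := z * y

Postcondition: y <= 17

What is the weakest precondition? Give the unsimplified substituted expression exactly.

Answer: ( ( x * x ) * y ) <= 17

Derivation:
post: y <= 17
stmt 2: y := z * y  -- replace 1 occurrence(s) of y with (z * y)
  => ( z * y ) <= 17
stmt 1: z := x * x  -- replace 1 occurrence(s) of z with (x * x)
  => ( ( x * x ) * y ) <= 17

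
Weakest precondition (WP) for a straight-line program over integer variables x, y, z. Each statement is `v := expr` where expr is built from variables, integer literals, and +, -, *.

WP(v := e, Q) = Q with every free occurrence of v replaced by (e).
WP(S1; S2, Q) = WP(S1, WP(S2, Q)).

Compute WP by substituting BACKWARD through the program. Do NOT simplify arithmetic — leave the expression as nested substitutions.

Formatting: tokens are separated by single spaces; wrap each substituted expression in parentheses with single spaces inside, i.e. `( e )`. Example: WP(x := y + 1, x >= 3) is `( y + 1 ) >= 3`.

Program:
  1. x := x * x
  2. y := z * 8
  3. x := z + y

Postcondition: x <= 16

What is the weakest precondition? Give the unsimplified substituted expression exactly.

post: x <= 16
stmt 3: x := z + y  -- replace 1 occurrence(s) of x with (z + y)
  => ( z + y ) <= 16
stmt 2: y := z * 8  -- replace 1 occurrence(s) of y with (z * 8)
  => ( z + ( z * 8 ) ) <= 16
stmt 1: x := x * x  -- replace 0 occurrence(s) of x with (x * x)
  => ( z + ( z * 8 ) ) <= 16

Answer: ( z + ( z * 8 ) ) <= 16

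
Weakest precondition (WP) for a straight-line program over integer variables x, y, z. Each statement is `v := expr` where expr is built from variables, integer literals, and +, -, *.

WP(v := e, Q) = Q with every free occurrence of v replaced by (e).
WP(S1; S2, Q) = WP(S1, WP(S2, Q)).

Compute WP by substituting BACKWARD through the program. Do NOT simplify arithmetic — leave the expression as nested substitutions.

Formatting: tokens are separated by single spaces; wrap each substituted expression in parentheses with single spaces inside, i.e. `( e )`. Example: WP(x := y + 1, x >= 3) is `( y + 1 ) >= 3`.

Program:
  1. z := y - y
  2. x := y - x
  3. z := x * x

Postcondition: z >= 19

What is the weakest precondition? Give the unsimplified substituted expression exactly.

Answer: ( ( y - x ) * ( y - x ) ) >= 19

Derivation:
post: z >= 19
stmt 3: z := x * x  -- replace 1 occurrence(s) of z with (x * x)
  => ( x * x ) >= 19
stmt 2: x := y - x  -- replace 2 occurrence(s) of x with (y - x)
  => ( ( y - x ) * ( y - x ) ) >= 19
stmt 1: z := y - y  -- replace 0 occurrence(s) of z with (y - y)
  => ( ( y - x ) * ( y - x ) ) >= 19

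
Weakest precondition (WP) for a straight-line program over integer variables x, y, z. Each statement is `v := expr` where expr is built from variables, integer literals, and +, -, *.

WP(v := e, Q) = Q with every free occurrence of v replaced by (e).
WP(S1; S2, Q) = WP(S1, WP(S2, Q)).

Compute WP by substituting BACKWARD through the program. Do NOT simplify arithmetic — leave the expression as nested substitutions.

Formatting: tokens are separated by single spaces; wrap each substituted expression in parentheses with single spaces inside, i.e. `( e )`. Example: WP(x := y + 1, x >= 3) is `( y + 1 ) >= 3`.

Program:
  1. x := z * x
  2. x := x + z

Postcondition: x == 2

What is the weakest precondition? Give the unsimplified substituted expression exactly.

Answer: ( ( z * x ) + z ) == 2

Derivation:
post: x == 2
stmt 2: x := x + z  -- replace 1 occurrence(s) of x with (x + z)
  => ( x + z ) == 2
stmt 1: x := z * x  -- replace 1 occurrence(s) of x with (z * x)
  => ( ( z * x ) + z ) == 2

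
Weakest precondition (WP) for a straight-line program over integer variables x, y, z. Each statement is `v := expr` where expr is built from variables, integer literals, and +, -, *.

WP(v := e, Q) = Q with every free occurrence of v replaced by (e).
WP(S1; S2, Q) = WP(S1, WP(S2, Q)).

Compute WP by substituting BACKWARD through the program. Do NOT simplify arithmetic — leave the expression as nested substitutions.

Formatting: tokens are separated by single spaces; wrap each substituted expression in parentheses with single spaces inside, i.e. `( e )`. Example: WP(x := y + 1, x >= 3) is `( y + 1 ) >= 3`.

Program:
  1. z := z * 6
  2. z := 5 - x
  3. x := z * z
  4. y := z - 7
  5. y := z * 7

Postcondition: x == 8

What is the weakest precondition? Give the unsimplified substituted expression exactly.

Answer: ( ( 5 - x ) * ( 5 - x ) ) == 8

Derivation:
post: x == 8
stmt 5: y := z * 7  -- replace 0 occurrence(s) of y with (z * 7)
  => x == 8
stmt 4: y := z - 7  -- replace 0 occurrence(s) of y with (z - 7)
  => x == 8
stmt 3: x := z * z  -- replace 1 occurrence(s) of x with (z * z)
  => ( z * z ) == 8
stmt 2: z := 5 - x  -- replace 2 occurrence(s) of z with (5 - x)
  => ( ( 5 - x ) * ( 5 - x ) ) == 8
stmt 1: z := z * 6  -- replace 0 occurrence(s) of z with (z * 6)
  => ( ( 5 - x ) * ( 5 - x ) ) == 8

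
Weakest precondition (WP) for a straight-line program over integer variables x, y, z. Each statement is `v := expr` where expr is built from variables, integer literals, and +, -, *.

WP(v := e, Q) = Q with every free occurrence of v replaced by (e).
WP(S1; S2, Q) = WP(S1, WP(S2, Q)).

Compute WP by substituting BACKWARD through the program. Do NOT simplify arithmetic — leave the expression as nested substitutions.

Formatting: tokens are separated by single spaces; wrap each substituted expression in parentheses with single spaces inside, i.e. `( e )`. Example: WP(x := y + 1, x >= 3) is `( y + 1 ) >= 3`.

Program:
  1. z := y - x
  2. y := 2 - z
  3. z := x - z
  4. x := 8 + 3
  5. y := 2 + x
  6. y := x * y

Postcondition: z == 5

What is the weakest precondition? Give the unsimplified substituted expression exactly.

post: z == 5
stmt 6: y := x * y  -- replace 0 occurrence(s) of y with (x * y)
  => z == 5
stmt 5: y := 2 + x  -- replace 0 occurrence(s) of y with (2 + x)
  => z == 5
stmt 4: x := 8 + 3  -- replace 0 occurrence(s) of x with (8 + 3)
  => z == 5
stmt 3: z := x - z  -- replace 1 occurrence(s) of z with (x - z)
  => ( x - z ) == 5
stmt 2: y := 2 - z  -- replace 0 occurrence(s) of y with (2 - z)
  => ( x - z ) == 5
stmt 1: z := y - x  -- replace 1 occurrence(s) of z with (y - x)
  => ( x - ( y - x ) ) == 5

Answer: ( x - ( y - x ) ) == 5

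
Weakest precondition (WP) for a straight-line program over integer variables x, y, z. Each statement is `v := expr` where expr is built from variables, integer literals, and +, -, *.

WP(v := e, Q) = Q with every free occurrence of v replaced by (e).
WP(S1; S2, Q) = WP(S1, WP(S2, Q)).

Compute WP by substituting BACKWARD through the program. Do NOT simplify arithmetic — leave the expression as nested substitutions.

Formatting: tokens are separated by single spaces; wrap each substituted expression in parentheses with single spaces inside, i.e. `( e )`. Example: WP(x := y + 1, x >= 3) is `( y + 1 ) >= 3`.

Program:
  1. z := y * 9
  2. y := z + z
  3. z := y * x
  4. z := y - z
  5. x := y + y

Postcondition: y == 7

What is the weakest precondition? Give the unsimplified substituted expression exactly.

Answer: ( ( y * 9 ) + ( y * 9 ) ) == 7

Derivation:
post: y == 7
stmt 5: x := y + y  -- replace 0 occurrence(s) of x with (y + y)
  => y == 7
stmt 4: z := y - z  -- replace 0 occurrence(s) of z with (y - z)
  => y == 7
stmt 3: z := y * x  -- replace 0 occurrence(s) of z with (y * x)
  => y == 7
stmt 2: y := z + z  -- replace 1 occurrence(s) of y with (z + z)
  => ( z + z ) == 7
stmt 1: z := y * 9  -- replace 2 occurrence(s) of z with (y * 9)
  => ( ( y * 9 ) + ( y * 9 ) ) == 7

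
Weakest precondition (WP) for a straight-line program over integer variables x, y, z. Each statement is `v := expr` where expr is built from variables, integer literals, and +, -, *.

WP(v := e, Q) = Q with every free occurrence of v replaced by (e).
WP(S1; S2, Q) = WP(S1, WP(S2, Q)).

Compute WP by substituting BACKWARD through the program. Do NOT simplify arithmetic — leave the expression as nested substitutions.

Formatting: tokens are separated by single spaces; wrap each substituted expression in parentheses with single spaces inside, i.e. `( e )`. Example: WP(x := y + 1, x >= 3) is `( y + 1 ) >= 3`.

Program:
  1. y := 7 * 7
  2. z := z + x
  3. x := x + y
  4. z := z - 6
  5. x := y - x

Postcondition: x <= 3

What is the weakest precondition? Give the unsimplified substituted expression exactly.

post: x <= 3
stmt 5: x := y - x  -- replace 1 occurrence(s) of x with (y - x)
  => ( y - x ) <= 3
stmt 4: z := z - 6  -- replace 0 occurrence(s) of z with (z - 6)
  => ( y - x ) <= 3
stmt 3: x := x + y  -- replace 1 occurrence(s) of x with (x + y)
  => ( y - ( x + y ) ) <= 3
stmt 2: z := z + x  -- replace 0 occurrence(s) of z with (z + x)
  => ( y - ( x + y ) ) <= 3
stmt 1: y := 7 * 7  -- replace 2 occurrence(s) of y with (7 * 7)
  => ( ( 7 * 7 ) - ( x + ( 7 * 7 ) ) ) <= 3

Answer: ( ( 7 * 7 ) - ( x + ( 7 * 7 ) ) ) <= 3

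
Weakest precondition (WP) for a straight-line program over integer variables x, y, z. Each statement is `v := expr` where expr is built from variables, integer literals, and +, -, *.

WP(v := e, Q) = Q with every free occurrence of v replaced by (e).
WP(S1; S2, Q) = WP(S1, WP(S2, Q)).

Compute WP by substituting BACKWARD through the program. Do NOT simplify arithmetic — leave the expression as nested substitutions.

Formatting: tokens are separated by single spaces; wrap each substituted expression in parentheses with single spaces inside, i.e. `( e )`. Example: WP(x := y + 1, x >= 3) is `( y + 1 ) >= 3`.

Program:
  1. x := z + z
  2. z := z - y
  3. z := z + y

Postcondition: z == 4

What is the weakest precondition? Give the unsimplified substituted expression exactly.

Answer: ( ( z - y ) + y ) == 4

Derivation:
post: z == 4
stmt 3: z := z + y  -- replace 1 occurrence(s) of z with (z + y)
  => ( z + y ) == 4
stmt 2: z := z - y  -- replace 1 occurrence(s) of z with (z - y)
  => ( ( z - y ) + y ) == 4
stmt 1: x := z + z  -- replace 0 occurrence(s) of x with (z + z)
  => ( ( z - y ) + y ) == 4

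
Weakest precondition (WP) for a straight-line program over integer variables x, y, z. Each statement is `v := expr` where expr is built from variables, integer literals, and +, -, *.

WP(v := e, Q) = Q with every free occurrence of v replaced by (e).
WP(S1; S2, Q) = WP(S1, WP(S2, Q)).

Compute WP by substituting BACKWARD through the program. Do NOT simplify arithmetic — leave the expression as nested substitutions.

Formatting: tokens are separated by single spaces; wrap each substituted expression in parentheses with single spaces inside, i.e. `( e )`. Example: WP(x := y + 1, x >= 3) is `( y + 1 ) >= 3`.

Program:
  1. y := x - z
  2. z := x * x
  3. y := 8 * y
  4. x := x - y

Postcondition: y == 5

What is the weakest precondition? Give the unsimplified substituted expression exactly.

post: y == 5
stmt 4: x := x - y  -- replace 0 occurrence(s) of x with (x - y)
  => y == 5
stmt 3: y := 8 * y  -- replace 1 occurrence(s) of y with (8 * y)
  => ( 8 * y ) == 5
stmt 2: z := x * x  -- replace 0 occurrence(s) of z with (x * x)
  => ( 8 * y ) == 5
stmt 1: y := x - z  -- replace 1 occurrence(s) of y with (x - z)
  => ( 8 * ( x - z ) ) == 5

Answer: ( 8 * ( x - z ) ) == 5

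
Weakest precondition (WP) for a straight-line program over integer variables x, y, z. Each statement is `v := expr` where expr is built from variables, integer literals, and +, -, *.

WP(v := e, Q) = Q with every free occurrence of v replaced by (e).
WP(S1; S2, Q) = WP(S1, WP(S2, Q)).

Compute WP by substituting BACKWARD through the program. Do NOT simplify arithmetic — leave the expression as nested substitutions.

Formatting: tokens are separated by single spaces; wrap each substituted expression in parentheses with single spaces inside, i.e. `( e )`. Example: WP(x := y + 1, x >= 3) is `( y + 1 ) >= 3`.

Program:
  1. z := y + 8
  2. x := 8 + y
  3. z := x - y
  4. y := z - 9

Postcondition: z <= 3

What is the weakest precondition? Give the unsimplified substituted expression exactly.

post: z <= 3
stmt 4: y := z - 9  -- replace 0 occurrence(s) of y with (z - 9)
  => z <= 3
stmt 3: z := x - y  -- replace 1 occurrence(s) of z with (x - y)
  => ( x - y ) <= 3
stmt 2: x := 8 + y  -- replace 1 occurrence(s) of x with (8 + y)
  => ( ( 8 + y ) - y ) <= 3
stmt 1: z := y + 8  -- replace 0 occurrence(s) of z with (y + 8)
  => ( ( 8 + y ) - y ) <= 3

Answer: ( ( 8 + y ) - y ) <= 3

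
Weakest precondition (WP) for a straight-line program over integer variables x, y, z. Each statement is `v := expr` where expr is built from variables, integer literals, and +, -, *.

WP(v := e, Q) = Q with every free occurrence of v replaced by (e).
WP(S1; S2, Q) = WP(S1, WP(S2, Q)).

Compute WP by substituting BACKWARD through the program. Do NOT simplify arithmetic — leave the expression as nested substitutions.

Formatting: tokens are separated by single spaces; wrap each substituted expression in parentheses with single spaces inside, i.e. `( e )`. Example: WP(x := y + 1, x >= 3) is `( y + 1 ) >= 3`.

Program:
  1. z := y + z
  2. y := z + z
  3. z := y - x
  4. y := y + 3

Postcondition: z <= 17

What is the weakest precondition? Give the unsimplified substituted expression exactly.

post: z <= 17
stmt 4: y := y + 3  -- replace 0 occurrence(s) of y with (y + 3)
  => z <= 17
stmt 3: z := y - x  -- replace 1 occurrence(s) of z with (y - x)
  => ( y - x ) <= 17
stmt 2: y := z + z  -- replace 1 occurrence(s) of y with (z + z)
  => ( ( z + z ) - x ) <= 17
stmt 1: z := y + z  -- replace 2 occurrence(s) of z with (y + z)
  => ( ( ( y + z ) + ( y + z ) ) - x ) <= 17

Answer: ( ( ( y + z ) + ( y + z ) ) - x ) <= 17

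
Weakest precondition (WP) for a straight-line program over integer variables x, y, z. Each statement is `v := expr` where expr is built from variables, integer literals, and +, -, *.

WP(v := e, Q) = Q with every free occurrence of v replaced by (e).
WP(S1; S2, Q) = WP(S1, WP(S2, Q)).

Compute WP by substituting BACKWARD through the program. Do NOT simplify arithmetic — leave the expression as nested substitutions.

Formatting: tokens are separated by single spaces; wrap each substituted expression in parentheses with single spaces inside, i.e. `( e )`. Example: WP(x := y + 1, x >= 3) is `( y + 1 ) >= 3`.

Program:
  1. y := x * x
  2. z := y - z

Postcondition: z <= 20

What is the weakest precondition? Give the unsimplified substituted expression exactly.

Answer: ( ( x * x ) - z ) <= 20

Derivation:
post: z <= 20
stmt 2: z := y - z  -- replace 1 occurrence(s) of z with (y - z)
  => ( y - z ) <= 20
stmt 1: y := x * x  -- replace 1 occurrence(s) of y with (x * x)
  => ( ( x * x ) - z ) <= 20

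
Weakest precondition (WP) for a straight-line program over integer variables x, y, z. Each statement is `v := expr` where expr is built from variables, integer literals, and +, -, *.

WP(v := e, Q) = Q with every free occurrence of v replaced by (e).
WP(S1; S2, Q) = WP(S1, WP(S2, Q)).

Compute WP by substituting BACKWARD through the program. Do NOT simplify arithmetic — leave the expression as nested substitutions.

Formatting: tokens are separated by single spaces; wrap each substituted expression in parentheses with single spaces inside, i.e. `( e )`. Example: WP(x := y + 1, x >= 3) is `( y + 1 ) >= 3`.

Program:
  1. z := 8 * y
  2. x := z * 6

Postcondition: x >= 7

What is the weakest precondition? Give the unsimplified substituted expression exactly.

post: x >= 7
stmt 2: x := z * 6  -- replace 1 occurrence(s) of x with (z * 6)
  => ( z * 6 ) >= 7
stmt 1: z := 8 * y  -- replace 1 occurrence(s) of z with (8 * y)
  => ( ( 8 * y ) * 6 ) >= 7

Answer: ( ( 8 * y ) * 6 ) >= 7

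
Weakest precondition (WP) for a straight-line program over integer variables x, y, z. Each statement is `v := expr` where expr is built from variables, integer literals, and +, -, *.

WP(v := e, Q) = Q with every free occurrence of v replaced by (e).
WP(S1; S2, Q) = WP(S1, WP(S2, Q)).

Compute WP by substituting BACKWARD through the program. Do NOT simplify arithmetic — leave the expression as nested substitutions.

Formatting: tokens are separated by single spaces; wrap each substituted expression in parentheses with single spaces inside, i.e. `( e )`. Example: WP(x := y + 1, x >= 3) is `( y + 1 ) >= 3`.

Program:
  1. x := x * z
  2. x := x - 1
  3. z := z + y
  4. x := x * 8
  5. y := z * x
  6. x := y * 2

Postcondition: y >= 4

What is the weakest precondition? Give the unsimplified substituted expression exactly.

post: y >= 4
stmt 6: x := y * 2  -- replace 0 occurrence(s) of x with (y * 2)
  => y >= 4
stmt 5: y := z * x  -- replace 1 occurrence(s) of y with (z * x)
  => ( z * x ) >= 4
stmt 4: x := x * 8  -- replace 1 occurrence(s) of x with (x * 8)
  => ( z * ( x * 8 ) ) >= 4
stmt 3: z := z + y  -- replace 1 occurrence(s) of z with (z + y)
  => ( ( z + y ) * ( x * 8 ) ) >= 4
stmt 2: x := x - 1  -- replace 1 occurrence(s) of x with (x - 1)
  => ( ( z + y ) * ( ( x - 1 ) * 8 ) ) >= 4
stmt 1: x := x * z  -- replace 1 occurrence(s) of x with (x * z)
  => ( ( z + y ) * ( ( ( x * z ) - 1 ) * 8 ) ) >= 4

Answer: ( ( z + y ) * ( ( ( x * z ) - 1 ) * 8 ) ) >= 4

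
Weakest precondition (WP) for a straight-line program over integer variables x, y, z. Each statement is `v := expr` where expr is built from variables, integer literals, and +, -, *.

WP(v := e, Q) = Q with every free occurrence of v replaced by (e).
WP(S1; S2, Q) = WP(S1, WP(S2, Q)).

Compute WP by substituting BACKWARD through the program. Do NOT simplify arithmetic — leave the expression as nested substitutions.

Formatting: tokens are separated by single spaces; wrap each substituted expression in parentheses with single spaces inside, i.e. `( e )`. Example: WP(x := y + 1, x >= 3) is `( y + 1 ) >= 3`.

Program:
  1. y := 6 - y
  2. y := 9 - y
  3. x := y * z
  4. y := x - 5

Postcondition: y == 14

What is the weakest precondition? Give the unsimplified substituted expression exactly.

Answer: ( ( ( 9 - ( 6 - y ) ) * z ) - 5 ) == 14

Derivation:
post: y == 14
stmt 4: y := x - 5  -- replace 1 occurrence(s) of y with (x - 5)
  => ( x - 5 ) == 14
stmt 3: x := y * z  -- replace 1 occurrence(s) of x with (y * z)
  => ( ( y * z ) - 5 ) == 14
stmt 2: y := 9 - y  -- replace 1 occurrence(s) of y with (9 - y)
  => ( ( ( 9 - y ) * z ) - 5 ) == 14
stmt 1: y := 6 - y  -- replace 1 occurrence(s) of y with (6 - y)
  => ( ( ( 9 - ( 6 - y ) ) * z ) - 5 ) == 14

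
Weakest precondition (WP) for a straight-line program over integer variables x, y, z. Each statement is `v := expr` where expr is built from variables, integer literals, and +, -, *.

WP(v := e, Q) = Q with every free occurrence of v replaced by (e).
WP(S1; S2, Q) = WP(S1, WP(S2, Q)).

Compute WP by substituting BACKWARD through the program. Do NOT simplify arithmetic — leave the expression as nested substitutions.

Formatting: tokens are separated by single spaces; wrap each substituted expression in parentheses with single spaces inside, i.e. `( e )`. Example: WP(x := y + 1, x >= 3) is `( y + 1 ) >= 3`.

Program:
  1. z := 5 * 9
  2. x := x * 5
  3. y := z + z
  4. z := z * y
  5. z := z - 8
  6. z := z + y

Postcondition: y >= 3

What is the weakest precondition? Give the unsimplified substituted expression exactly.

Answer: ( ( 5 * 9 ) + ( 5 * 9 ) ) >= 3

Derivation:
post: y >= 3
stmt 6: z := z + y  -- replace 0 occurrence(s) of z with (z + y)
  => y >= 3
stmt 5: z := z - 8  -- replace 0 occurrence(s) of z with (z - 8)
  => y >= 3
stmt 4: z := z * y  -- replace 0 occurrence(s) of z with (z * y)
  => y >= 3
stmt 3: y := z + z  -- replace 1 occurrence(s) of y with (z + z)
  => ( z + z ) >= 3
stmt 2: x := x * 5  -- replace 0 occurrence(s) of x with (x * 5)
  => ( z + z ) >= 3
stmt 1: z := 5 * 9  -- replace 2 occurrence(s) of z with (5 * 9)
  => ( ( 5 * 9 ) + ( 5 * 9 ) ) >= 3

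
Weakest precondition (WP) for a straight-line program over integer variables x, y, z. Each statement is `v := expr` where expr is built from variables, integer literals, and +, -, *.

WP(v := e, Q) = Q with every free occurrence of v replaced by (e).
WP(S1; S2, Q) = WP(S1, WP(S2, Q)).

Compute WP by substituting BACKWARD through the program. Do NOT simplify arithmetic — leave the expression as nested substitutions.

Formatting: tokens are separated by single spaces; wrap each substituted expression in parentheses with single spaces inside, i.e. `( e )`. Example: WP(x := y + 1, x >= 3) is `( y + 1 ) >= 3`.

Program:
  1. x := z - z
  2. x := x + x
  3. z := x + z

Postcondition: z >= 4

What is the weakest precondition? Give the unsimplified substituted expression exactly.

post: z >= 4
stmt 3: z := x + z  -- replace 1 occurrence(s) of z with (x + z)
  => ( x + z ) >= 4
stmt 2: x := x + x  -- replace 1 occurrence(s) of x with (x + x)
  => ( ( x + x ) + z ) >= 4
stmt 1: x := z - z  -- replace 2 occurrence(s) of x with (z - z)
  => ( ( ( z - z ) + ( z - z ) ) + z ) >= 4

Answer: ( ( ( z - z ) + ( z - z ) ) + z ) >= 4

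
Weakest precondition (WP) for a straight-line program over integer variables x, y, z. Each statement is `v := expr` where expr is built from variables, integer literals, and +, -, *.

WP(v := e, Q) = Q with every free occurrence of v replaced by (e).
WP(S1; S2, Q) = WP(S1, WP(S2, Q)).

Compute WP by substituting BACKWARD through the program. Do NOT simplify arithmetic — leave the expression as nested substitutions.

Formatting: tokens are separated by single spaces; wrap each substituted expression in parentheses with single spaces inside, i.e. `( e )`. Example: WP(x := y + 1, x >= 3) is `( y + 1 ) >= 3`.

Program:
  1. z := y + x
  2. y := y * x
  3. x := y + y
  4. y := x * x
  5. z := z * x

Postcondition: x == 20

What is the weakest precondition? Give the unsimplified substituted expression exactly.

post: x == 20
stmt 5: z := z * x  -- replace 0 occurrence(s) of z with (z * x)
  => x == 20
stmt 4: y := x * x  -- replace 0 occurrence(s) of y with (x * x)
  => x == 20
stmt 3: x := y + y  -- replace 1 occurrence(s) of x with (y + y)
  => ( y + y ) == 20
stmt 2: y := y * x  -- replace 2 occurrence(s) of y with (y * x)
  => ( ( y * x ) + ( y * x ) ) == 20
stmt 1: z := y + x  -- replace 0 occurrence(s) of z with (y + x)
  => ( ( y * x ) + ( y * x ) ) == 20

Answer: ( ( y * x ) + ( y * x ) ) == 20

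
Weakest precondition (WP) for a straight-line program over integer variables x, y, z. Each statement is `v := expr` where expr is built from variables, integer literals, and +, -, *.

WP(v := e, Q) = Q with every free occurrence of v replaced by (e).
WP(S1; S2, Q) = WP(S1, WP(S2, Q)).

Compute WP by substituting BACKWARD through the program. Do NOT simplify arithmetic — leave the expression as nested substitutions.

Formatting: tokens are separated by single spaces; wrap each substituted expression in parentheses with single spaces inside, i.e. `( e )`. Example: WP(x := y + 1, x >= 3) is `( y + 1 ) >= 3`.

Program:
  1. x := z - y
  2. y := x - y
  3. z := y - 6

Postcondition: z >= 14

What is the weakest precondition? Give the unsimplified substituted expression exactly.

Answer: ( ( ( z - y ) - y ) - 6 ) >= 14

Derivation:
post: z >= 14
stmt 3: z := y - 6  -- replace 1 occurrence(s) of z with (y - 6)
  => ( y - 6 ) >= 14
stmt 2: y := x - y  -- replace 1 occurrence(s) of y with (x - y)
  => ( ( x - y ) - 6 ) >= 14
stmt 1: x := z - y  -- replace 1 occurrence(s) of x with (z - y)
  => ( ( ( z - y ) - y ) - 6 ) >= 14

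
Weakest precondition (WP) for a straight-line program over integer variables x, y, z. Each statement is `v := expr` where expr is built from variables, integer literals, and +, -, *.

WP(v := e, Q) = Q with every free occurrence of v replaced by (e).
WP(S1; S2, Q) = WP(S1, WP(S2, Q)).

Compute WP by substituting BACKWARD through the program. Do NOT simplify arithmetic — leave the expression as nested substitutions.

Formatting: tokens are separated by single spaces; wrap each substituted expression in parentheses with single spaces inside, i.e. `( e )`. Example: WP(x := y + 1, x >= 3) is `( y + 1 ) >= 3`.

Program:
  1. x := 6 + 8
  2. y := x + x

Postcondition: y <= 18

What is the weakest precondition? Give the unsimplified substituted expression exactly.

post: y <= 18
stmt 2: y := x + x  -- replace 1 occurrence(s) of y with (x + x)
  => ( x + x ) <= 18
stmt 1: x := 6 + 8  -- replace 2 occurrence(s) of x with (6 + 8)
  => ( ( 6 + 8 ) + ( 6 + 8 ) ) <= 18

Answer: ( ( 6 + 8 ) + ( 6 + 8 ) ) <= 18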